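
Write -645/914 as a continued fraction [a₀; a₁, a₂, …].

[-1; 3, 2, 1, 1, 17, 3]

Apply division with remainder until the remainder is 0:
-645 ÷ 914 → quotient -1, remainder 269
914 ÷ 269 → quotient 3, remainder 107
269 ÷ 107 → quotient 2, remainder 55
107 ÷ 55 → quotient 1, remainder 52
55 ÷ 52 → quotient 1, remainder 3
52 ÷ 3 → quotient 17, remainder 1
3 ÷ 1 → quotient 3, remainder 0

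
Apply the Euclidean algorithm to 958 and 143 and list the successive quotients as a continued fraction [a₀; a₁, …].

Run the Euclidean algorithm, recording each quotient:
958 ÷ 143 → quotient 6, remainder 100
143 ÷ 100 → quotient 1, remainder 43
100 ÷ 43 → quotient 2, remainder 14
43 ÷ 14 → quotient 3, remainder 1
14 ÷ 1 → quotient 14, remainder 0

[6; 1, 2, 3, 14]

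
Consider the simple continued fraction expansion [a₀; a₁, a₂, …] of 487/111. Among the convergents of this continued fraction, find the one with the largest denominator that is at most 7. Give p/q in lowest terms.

a_0 = 4: 4/1  (≤ bound)
a_1 = 2: 9/2  (≤ bound)
a_2 = 1: 13/3  (≤ bound)
a_3 = 1: 22/5  (≤ bound)
a_4 = 2: 57/13  (> 7, stop)

22/5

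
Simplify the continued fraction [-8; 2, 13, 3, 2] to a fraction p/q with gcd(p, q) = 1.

Build up convergents one term at a time:
a_0 = -8: -8/1
a_1 = 2: -15/2
a_2 = 13: -203/27
a_3 = 3: -624/83
a_4 = 2: -1451/193

-1451/193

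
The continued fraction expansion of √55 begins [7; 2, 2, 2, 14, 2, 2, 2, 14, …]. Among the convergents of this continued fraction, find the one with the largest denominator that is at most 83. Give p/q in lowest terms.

a_0 = 7: 7/1  (≤ bound)
a_1 = 2: 15/2  (≤ bound)
a_2 = 2: 37/5  (≤ bound)
a_3 = 2: 89/12  (≤ bound)
a_4 = 14: 1283/173  (> 83, stop)

89/12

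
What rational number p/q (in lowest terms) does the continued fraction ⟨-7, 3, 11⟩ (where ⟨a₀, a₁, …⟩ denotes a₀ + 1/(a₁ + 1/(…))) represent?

a_0 = -7: -7/1
a_1 = 3: -20/3
a_2 = 11: -227/34

-227/34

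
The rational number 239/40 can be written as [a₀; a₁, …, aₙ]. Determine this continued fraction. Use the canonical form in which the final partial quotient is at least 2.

[5; 1, 39]

Repeatedly divide and take the remainder:
239 ÷ 40 → quotient 5, remainder 39
40 ÷ 39 → quotient 1, remainder 1
39 ÷ 1 → quotient 39, remainder 0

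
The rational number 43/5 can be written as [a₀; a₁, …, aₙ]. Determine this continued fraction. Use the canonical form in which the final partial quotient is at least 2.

Repeatedly divide and take the remainder:
43 ÷ 5 → quotient 8, remainder 3
5 ÷ 3 → quotient 1, remainder 2
3 ÷ 2 → quotient 1, remainder 1
2 ÷ 1 → quotient 2, remainder 0

[8; 1, 1, 2]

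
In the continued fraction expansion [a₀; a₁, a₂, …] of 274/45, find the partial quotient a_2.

4

274 ÷ 45 → quotient 6, remainder 4
45 ÷ 4 → quotient 11, remainder 1
4 ÷ 1 → quotient 4, remainder 0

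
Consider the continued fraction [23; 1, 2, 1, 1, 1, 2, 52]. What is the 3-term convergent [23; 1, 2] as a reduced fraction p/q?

a_0 = 23: 23/1
a_1 = 1: 24/1
a_2 = 2: 71/3

71/3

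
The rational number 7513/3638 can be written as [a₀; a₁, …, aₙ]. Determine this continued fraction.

[2; 15, 2, 1, 5, 1, 11]

⌊7513/3638⌋ = 2, remainder 237
⌊3638/237⌋ = 15, remainder 83
⌊237/83⌋ = 2, remainder 71
⌊83/71⌋ = 1, remainder 12
⌊71/12⌋ = 5, remainder 11
⌊12/11⌋ = 1, remainder 1
⌊11/1⌋ = 11, remainder 0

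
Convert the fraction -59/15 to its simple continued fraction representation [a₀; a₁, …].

[-4; 15]

-59 = -4·15 + 1, so a_0 = -4
15 = 15·1 + 0, so a_1 = 15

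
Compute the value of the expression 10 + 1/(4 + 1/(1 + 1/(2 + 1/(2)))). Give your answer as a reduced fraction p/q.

337/33

a_0 = 10: 10/1
a_1 = 4: 41/4
a_2 = 1: 51/5
a_3 = 2: 143/14
a_4 = 2: 337/33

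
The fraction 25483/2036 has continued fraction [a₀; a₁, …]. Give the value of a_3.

⌊25483/2036⌋ = 12, remainder 1051
⌊2036/1051⌋ = 1, remainder 985
⌊1051/985⌋ = 1, remainder 66
⌊985/66⌋ = 14, remainder 61

14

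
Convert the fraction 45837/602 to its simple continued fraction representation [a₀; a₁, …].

[76; 7, 12, 7]

45837 = 76·602 + 85, so a_0 = 76
602 = 7·85 + 7, so a_1 = 7
85 = 12·7 + 1, so a_2 = 12
7 = 7·1 + 0, so a_3 = 7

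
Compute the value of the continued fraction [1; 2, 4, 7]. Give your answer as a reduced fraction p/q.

94/65

Collapse the nested fraction from the inside out:
Start with 7.
4 + 1/(7/1) = 4 + 1/7 = 29/7
2 + 1/(29/7) = 2 + 7/29 = 65/29
1 + 1/(65/29) = 1 + 29/65 = 94/65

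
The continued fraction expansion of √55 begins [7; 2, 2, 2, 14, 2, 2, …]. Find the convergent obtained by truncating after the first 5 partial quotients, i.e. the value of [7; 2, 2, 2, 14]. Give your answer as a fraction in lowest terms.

1283/173

Compute successive convergents:
a_0 = 7: 7/1
a_1 = 2: 15/2
a_2 = 2: 37/5
a_3 = 2: 89/12
a_4 = 14: 1283/173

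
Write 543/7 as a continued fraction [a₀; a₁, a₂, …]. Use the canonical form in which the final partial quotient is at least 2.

Repeatedly divide and take the remainder:
543 ÷ 7 → quotient 77, remainder 4
7 ÷ 4 → quotient 1, remainder 3
4 ÷ 3 → quotient 1, remainder 1
3 ÷ 1 → quotient 3, remainder 0

[77; 1, 1, 3]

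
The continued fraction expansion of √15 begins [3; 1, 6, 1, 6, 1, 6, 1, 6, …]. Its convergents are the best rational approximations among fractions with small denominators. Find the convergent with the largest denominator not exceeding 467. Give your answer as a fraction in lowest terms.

1677/433

a_0 = 3: 3/1  (≤ bound)
a_1 = 1: 4/1  (≤ bound)
a_2 = 6: 27/7  (≤ bound)
a_3 = 1: 31/8  (≤ bound)
a_4 = 6: 213/55  (≤ bound)
a_5 = 1: 244/63  (≤ bound)
a_6 = 6: 1677/433  (≤ bound)
a_7 = 1: 1921/496  (> 467, stop)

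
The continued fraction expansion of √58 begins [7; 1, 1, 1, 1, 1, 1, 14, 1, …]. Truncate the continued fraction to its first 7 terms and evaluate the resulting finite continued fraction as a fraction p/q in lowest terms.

Use the convergent recurrence hₖ = aₖ·hₖ₋₁ + hₖ₋₂ (and likewise for the denominators kₖ):
a_0 = 7: 7/1
a_1 = 1: 8/1
a_2 = 1: 15/2
a_3 = 1: 23/3
a_4 = 1: 38/5
a_5 = 1: 61/8
a_6 = 1: 99/13

99/13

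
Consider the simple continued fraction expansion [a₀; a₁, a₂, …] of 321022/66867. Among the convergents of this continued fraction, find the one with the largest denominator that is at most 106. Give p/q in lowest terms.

24/5

List convergents until the denominator exceeds the bound:
a_0 = 4: 4/1  (≤ bound)
a_1 = 1: 5/1  (≤ bound)
a_2 = 4: 24/5  (≤ bound)
a_3 = 44: 1061/221  (> 106, stop)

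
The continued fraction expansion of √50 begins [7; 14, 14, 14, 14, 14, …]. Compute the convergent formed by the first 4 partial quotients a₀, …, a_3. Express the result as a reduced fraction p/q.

19601/2772

Build up convergents one term at a time:
a_0 = 7: 7/1
a_1 = 14: 99/14
a_2 = 14: 1393/197
a_3 = 14: 19601/2772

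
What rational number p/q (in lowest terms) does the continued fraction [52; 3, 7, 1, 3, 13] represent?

Start with 13.
3 + 1/(13/1) = 3 + 1/13 = 40/13
1 + 1/(40/13) = 1 + 13/40 = 53/40
7 + 1/(53/40) = 7 + 40/53 = 411/53
3 + 1/(411/53) = 3 + 53/411 = 1286/411
52 + 1/(1286/411) = 52 + 411/1286 = 67283/1286

67283/1286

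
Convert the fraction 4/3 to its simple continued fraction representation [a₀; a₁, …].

Run the Euclidean algorithm, recording each quotient:
4 ÷ 3 → quotient 1, remainder 1
3 ÷ 1 → quotient 3, remainder 0

[1; 3]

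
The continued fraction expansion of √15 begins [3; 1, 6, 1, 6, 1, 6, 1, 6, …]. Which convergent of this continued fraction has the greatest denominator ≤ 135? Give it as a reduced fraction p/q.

a_0 = 3: 3/1  (≤ bound)
a_1 = 1: 4/1  (≤ bound)
a_2 = 6: 27/7  (≤ bound)
a_3 = 1: 31/8  (≤ bound)
a_4 = 6: 213/55  (≤ bound)
a_5 = 1: 244/63  (≤ bound)
a_6 = 6: 1677/433  (> 135, stop)

244/63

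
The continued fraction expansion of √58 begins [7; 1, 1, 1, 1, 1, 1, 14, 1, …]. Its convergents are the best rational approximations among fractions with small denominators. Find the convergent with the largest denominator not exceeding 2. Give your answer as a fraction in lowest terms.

15/2

a_0 = 7: 7/1  (≤ bound)
a_1 = 1: 8/1  (≤ bound)
a_2 = 1: 15/2  (≤ bound)
a_3 = 1: 23/3  (> 2, stop)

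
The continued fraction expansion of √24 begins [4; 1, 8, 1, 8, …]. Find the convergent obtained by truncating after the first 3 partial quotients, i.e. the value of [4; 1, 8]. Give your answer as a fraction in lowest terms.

44/9

Work from the innermost term outward:
Start with 8.
1 + 1/(8/1) = 1 + 1/8 = 9/8
4 + 1/(9/8) = 4 + 8/9 = 44/9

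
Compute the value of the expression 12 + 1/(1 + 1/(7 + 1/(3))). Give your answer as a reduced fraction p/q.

322/25

Start with 3.
7 + 1/(3/1) = 7 + 1/3 = 22/3
1 + 1/(22/3) = 1 + 3/22 = 25/22
12 + 1/(25/22) = 12 + 22/25 = 322/25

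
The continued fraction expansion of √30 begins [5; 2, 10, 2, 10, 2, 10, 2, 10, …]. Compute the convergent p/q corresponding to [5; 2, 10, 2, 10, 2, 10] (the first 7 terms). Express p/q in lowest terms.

55435/10121

a_0 = 5: 5/1
a_1 = 2: 11/2
a_2 = 10: 115/21
a_3 = 2: 241/44
a_4 = 10: 2525/461
a_5 = 2: 5291/966
a_6 = 10: 55435/10121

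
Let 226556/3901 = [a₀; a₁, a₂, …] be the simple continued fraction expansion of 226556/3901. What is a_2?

11

226556 ÷ 3901 → quotient 58, remainder 298
3901 ÷ 298 → quotient 13, remainder 27
298 ÷ 27 → quotient 11, remainder 1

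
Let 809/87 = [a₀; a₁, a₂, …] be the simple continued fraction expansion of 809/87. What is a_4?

8

Repeatedly divide and take the remainder:
⌊809/87⌋ = 9, remainder 26
⌊87/26⌋ = 3, remainder 9
⌊26/9⌋ = 2, remainder 8
⌊9/8⌋ = 1, remainder 1
⌊8/1⌋ = 8, remainder 0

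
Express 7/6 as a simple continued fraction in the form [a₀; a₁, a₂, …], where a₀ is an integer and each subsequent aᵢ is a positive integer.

7 = 1·6 + 1, so a_0 = 1
6 = 6·1 + 0, so a_1 = 6

[1; 6]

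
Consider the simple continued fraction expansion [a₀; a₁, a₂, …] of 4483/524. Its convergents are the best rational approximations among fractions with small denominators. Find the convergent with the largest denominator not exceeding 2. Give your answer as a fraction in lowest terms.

a_0 = 8: 8/1  (≤ bound)
a_1 = 1: 9/1  (≤ bound)
a_2 = 1: 17/2  (≤ bound)
a_3 = 4: 77/9  (> 2, stop)

17/2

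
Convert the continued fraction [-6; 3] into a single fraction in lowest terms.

-17/3

a_0 = -6: -6/1
a_1 = 3: -17/3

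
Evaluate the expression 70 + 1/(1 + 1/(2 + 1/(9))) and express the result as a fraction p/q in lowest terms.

a_0 = 70: 70/1
a_1 = 1: 71/1
a_2 = 2: 212/3
a_3 = 9: 1979/28

1979/28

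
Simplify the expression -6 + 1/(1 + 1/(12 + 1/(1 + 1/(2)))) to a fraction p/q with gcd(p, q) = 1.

-208/41

Compute successive convergents:
a_0 = -6: -6/1
a_1 = 1: -5/1
a_2 = 12: -66/13
a_3 = 1: -71/14
a_4 = 2: -208/41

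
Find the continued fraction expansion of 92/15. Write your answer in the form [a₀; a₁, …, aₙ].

Run the Euclidean algorithm, recording each quotient:
92 = 6·15 + 2, so a_0 = 6
15 = 7·2 + 1, so a_1 = 7
2 = 2·1 + 0, so a_2 = 2

[6; 7, 2]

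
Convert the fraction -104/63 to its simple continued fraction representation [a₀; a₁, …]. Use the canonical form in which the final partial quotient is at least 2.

[-2; 2, 1, 6, 3]

Run the Euclidean algorithm, recording each quotient:
-104 ÷ 63 → quotient -2, remainder 22
63 ÷ 22 → quotient 2, remainder 19
22 ÷ 19 → quotient 1, remainder 3
19 ÷ 3 → quotient 6, remainder 1
3 ÷ 1 → quotient 3, remainder 0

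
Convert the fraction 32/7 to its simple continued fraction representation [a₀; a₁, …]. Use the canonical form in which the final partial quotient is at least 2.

32 ÷ 7 → quotient 4, remainder 4
7 ÷ 4 → quotient 1, remainder 3
4 ÷ 3 → quotient 1, remainder 1
3 ÷ 1 → quotient 3, remainder 0

[4; 1, 1, 3]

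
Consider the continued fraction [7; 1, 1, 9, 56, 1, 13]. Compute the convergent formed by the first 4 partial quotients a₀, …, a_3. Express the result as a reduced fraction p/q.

143/19

Build up convergents one term at a time:
a_0 = 7: 7/1
a_1 = 1: 8/1
a_2 = 1: 15/2
a_3 = 9: 143/19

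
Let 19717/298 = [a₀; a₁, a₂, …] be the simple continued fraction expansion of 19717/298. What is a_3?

Run the Euclidean algorithm, recording each quotient:
19717 = 66·298 + 49, so a_0 = 66
298 = 6·49 + 4, so a_1 = 6
49 = 12·4 + 1, so a_2 = 12
4 = 4·1 + 0, so a_3 = 4

4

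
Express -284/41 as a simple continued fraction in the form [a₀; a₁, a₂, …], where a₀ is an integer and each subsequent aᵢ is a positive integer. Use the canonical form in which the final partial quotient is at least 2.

-284 ÷ 41 → quotient -7, remainder 3
41 ÷ 3 → quotient 13, remainder 2
3 ÷ 2 → quotient 1, remainder 1
2 ÷ 1 → quotient 2, remainder 0

[-7; 13, 1, 2]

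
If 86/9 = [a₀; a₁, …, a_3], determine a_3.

4

86 = 9·9 + 5, so a_0 = 9
9 = 1·5 + 4, so a_1 = 1
5 = 1·4 + 1, so a_2 = 1
4 = 4·1 + 0, so a_3 = 4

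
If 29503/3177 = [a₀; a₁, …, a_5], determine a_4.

29503 ÷ 3177 → quotient 9, remainder 910
3177 ÷ 910 → quotient 3, remainder 447
910 ÷ 447 → quotient 2, remainder 16
447 ÷ 16 → quotient 27, remainder 15
16 ÷ 15 → quotient 1, remainder 1

1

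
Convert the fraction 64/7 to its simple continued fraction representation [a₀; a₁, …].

64 ÷ 7 → quotient 9, remainder 1
7 ÷ 1 → quotient 7, remainder 0

[9; 7]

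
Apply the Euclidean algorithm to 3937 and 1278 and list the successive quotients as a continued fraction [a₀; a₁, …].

[3; 12, 2, 2, 4, 1, 3]

Run the Euclidean algorithm, recording each quotient:
⌊3937/1278⌋ = 3, remainder 103
⌊1278/103⌋ = 12, remainder 42
⌊103/42⌋ = 2, remainder 19
⌊42/19⌋ = 2, remainder 4
⌊19/4⌋ = 4, remainder 3
⌊4/3⌋ = 1, remainder 1
⌊3/1⌋ = 3, remainder 0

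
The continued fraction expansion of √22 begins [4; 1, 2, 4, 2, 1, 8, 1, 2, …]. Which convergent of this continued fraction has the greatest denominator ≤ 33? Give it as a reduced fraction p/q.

a_0 = 4: 4/1  (≤ bound)
a_1 = 1: 5/1  (≤ bound)
a_2 = 2: 14/3  (≤ bound)
a_3 = 4: 61/13  (≤ bound)
a_4 = 2: 136/29  (≤ bound)
a_5 = 1: 197/42  (> 33, stop)

136/29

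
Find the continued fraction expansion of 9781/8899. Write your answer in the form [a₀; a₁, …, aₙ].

Apply division with remainder until the remainder is 0:
9781 = 1·8899 + 882, so a_0 = 1
8899 = 10·882 + 79, so a_1 = 10
882 = 11·79 + 13, so a_2 = 11
79 = 6·13 + 1, so a_3 = 6
13 = 13·1 + 0, so a_4 = 13

[1; 10, 11, 6, 13]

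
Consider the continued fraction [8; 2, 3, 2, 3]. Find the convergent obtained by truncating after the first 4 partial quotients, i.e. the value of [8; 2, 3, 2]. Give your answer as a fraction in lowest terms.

Start with 2.
3 + 1/(2/1) = 3 + 1/2 = 7/2
2 + 1/(7/2) = 2 + 2/7 = 16/7
8 + 1/(16/7) = 8 + 7/16 = 135/16

135/16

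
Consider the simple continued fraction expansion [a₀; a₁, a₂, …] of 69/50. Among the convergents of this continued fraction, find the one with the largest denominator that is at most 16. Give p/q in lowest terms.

a_0 = 1: 1/1  (≤ bound)
a_1 = 2: 3/2  (≤ bound)
a_2 = 1: 4/3  (≤ bound)
a_3 = 1: 7/5  (≤ bound)
a_4 = 1: 11/8  (≤ bound)
a_5 = 2: 29/21  (> 16, stop)

11/8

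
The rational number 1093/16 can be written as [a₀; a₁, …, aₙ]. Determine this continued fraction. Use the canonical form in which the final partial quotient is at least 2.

⌊1093/16⌋ = 68, remainder 5
⌊16/5⌋ = 3, remainder 1
⌊5/1⌋ = 5, remainder 0

[68; 3, 5]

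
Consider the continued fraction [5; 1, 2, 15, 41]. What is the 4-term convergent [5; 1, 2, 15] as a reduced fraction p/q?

261/46

Start with 15.
2 + 1/(15/1) = 2 + 1/15 = 31/15
1 + 1/(31/15) = 1 + 15/31 = 46/31
5 + 1/(46/31) = 5 + 31/46 = 261/46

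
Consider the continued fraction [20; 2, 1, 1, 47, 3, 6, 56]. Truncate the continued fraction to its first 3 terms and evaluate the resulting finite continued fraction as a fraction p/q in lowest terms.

61/3

Compute successive convergents:
a_0 = 20: 20/1
a_1 = 2: 41/2
a_2 = 1: 61/3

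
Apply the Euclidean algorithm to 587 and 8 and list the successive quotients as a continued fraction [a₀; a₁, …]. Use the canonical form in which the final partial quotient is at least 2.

[73; 2, 1, 2]

Run the Euclidean algorithm, recording each quotient:
587 ÷ 8 → quotient 73, remainder 3
8 ÷ 3 → quotient 2, remainder 2
3 ÷ 2 → quotient 1, remainder 1
2 ÷ 1 → quotient 2, remainder 0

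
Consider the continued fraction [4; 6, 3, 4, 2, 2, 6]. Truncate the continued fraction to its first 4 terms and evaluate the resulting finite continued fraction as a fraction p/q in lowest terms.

Start with 4.
3 + 1/(4/1) = 3 + 1/4 = 13/4
6 + 1/(13/4) = 6 + 4/13 = 82/13
4 + 1/(82/13) = 4 + 13/82 = 341/82

341/82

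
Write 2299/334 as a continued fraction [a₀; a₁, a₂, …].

⌊2299/334⌋ = 6, remainder 295
⌊334/295⌋ = 1, remainder 39
⌊295/39⌋ = 7, remainder 22
⌊39/22⌋ = 1, remainder 17
⌊22/17⌋ = 1, remainder 5
⌊17/5⌋ = 3, remainder 2
⌊5/2⌋ = 2, remainder 1
⌊2/1⌋ = 2, remainder 0

[6; 1, 7, 1, 1, 3, 2, 2]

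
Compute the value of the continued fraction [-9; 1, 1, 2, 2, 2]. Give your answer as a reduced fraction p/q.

-244/29

Compute successive convergents:
a_0 = -9: -9/1
a_1 = 1: -8/1
a_2 = 1: -17/2
a_3 = 2: -42/5
a_4 = 2: -101/12
a_5 = 2: -244/29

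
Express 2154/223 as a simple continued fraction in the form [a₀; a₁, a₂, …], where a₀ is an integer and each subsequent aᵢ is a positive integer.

Apply division with remainder until the remainder is 0:
⌊2154/223⌋ = 9, remainder 147
⌊223/147⌋ = 1, remainder 76
⌊147/76⌋ = 1, remainder 71
⌊76/71⌋ = 1, remainder 5
⌊71/5⌋ = 14, remainder 1
⌊5/1⌋ = 5, remainder 0

[9; 1, 1, 1, 14, 5]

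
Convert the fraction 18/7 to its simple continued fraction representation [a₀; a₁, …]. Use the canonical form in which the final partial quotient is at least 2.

[2; 1, 1, 3]

⌊18/7⌋ = 2, remainder 4
⌊7/4⌋ = 1, remainder 3
⌊4/3⌋ = 1, remainder 1
⌊3/1⌋ = 3, remainder 0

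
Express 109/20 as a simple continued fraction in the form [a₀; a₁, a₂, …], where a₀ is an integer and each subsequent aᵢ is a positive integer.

Repeatedly divide and take the remainder:
⌊109/20⌋ = 5, remainder 9
⌊20/9⌋ = 2, remainder 2
⌊9/2⌋ = 4, remainder 1
⌊2/1⌋ = 2, remainder 0

[5; 2, 4, 2]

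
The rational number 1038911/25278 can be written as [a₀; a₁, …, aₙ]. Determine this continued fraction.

[41; 10, 16, 1, 48, 3]

1038911 = 41·25278 + 2513, so a_0 = 41
25278 = 10·2513 + 148, so a_1 = 10
2513 = 16·148 + 145, so a_2 = 16
148 = 1·145 + 3, so a_3 = 1
145 = 48·3 + 1, so a_4 = 48
3 = 3·1 + 0, so a_5 = 3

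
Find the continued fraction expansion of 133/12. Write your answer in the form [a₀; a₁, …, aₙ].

[11; 12]

⌊133/12⌋ = 11, remainder 1
⌊12/1⌋ = 12, remainder 0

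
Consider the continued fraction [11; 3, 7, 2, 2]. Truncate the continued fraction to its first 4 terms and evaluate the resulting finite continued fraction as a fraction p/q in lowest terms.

532/47

Build up convergents one term at a time:
a_0 = 11: 11/1
a_1 = 3: 34/3
a_2 = 7: 249/22
a_3 = 2: 532/47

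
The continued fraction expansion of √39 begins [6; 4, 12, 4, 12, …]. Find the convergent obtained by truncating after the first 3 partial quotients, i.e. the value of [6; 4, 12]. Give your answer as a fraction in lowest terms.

306/49

Collapse the nested fraction from the inside out:
Start with 12.
4 + 1/(12/1) = 4 + 1/12 = 49/12
6 + 1/(49/12) = 6 + 12/49 = 306/49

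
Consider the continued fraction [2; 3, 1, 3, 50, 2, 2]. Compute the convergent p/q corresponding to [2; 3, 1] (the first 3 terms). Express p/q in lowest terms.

a_0 = 2: 2/1
a_1 = 3: 7/3
a_2 = 1: 9/4

9/4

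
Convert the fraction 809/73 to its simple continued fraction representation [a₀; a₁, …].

809 = 11·73 + 6, so a_0 = 11
73 = 12·6 + 1, so a_1 = 12
6 = 6·1 + 0, so a_2 = 6

[11; 12, 6]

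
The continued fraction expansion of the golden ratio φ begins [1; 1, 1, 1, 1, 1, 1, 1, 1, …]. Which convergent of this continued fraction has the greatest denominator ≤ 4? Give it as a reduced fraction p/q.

List convergents until the denominator exceeds the bound:
a_0 = 1: 1/1  (≤ bound)
a_1 = 1: 2/1  (≤ bound)
a_2 = 1: 3/2  (≤ bound)
a_3 = 1: 5/3  (≤ bound)
a_4 = 1: 8/5  (> 4, stop)

5/3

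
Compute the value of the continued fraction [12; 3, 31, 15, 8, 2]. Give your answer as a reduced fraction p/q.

Collapse the nested fraction from the inside out:
Start with 2.
8 + 1/(2/1) = 8 + 1/2 = 17/2
15 + 1/(17/2) = 15 + 2/17 = 257/17
31 + 1/(257/17) = 31 + 17/257 = 7984/257
3 + 1/(7984/257) = 3 + 257/7984 = 24209/7984
12 + 1/(24209/7984) = 12 + 7984/24209 = 298492/24209

298492/24209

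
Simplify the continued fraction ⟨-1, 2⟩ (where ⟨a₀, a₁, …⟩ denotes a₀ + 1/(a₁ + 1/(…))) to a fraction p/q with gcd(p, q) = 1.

-1/2

a_0 = -1: -1/1
a_1 = 2: -1/2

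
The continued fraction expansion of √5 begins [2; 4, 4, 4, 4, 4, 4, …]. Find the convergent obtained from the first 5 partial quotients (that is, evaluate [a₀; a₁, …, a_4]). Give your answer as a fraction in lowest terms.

Compute successive convergents:
a_0 = 2: 2/1
a_1 = 4: 9/4
a_2 = 4: 38/17
a_3 = 4: 161/72
a_4 = 4: 682/305

682/305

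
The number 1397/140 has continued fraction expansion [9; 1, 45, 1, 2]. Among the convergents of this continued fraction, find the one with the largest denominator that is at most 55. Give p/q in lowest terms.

469/47

a_0 = 9: 9/1  (≤ bound)
a_1 = 1: 10/1  (≤ bound)
a_2 = 45: 459/46  (≤ bound)
a_3 = 1: 469/47  (≤ bound)
a_4 = 2: 1397/140  (> 55, stop)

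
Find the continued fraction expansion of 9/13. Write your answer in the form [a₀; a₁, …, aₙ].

⌊9/13⌋ = 0, remainder 9
⌊13/9⌋ = 1, remainder 4
⌊9/4⌋ = 2, remainder 1
⌊4/1⌋ = 4, remainder 0

[0; 1, 2, 4]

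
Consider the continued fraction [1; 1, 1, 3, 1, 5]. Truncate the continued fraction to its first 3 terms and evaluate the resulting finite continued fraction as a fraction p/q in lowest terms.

3/2

Start with 1.
1 + 1/(1/1) = 1 + 1/1 = 2/1
1 + 1/(2/1) = 1 + 1/2 = 3/2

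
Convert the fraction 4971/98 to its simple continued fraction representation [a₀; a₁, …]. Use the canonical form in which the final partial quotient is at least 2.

[50; 1, 2, 1, 1, 1, 2, 3]

4971 ÷ 98 → quotient 50, remainder 71
98 ÷ 71 → quotient 1, remainder 27
71 ÷ 27 → quotient 2, remainder 17
27 ÷ 17 → quotient 1, remainder 10
17 ÷ 10 → quotient 1, remainder 7
10 ÷ 7 → quotient 1, remainder 3
7 ÷ 3 → quotient 2, remainder 1
3 ÷ 1 → quotient 3, remainder 0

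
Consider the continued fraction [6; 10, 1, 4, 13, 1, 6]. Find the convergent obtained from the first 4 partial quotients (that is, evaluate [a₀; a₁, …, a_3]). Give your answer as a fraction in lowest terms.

Start with 4.
1 + 1/(4/1) = 1 + 1/4 = 5/4
10 + 1/(5/4) = 10 + 4/5 = 54/5
6 + 1/(54/5) = 6 + 5/54 = 329/54

329/54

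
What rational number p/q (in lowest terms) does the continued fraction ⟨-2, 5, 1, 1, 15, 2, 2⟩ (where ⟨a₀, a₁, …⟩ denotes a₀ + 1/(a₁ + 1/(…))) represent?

Start with 2.
2 + 1/(2/1) = 2 + 1/2 = 5/2
15 + 1/(5/2) = 15 + 2/5 = 77/5
1 + 1/(77/5) = 1 + 5/77 = 82/77
1 + 1/(82/77) = 1 + 77/82 = 159/82
5 + 1/(159/82) = 5 + 82/159 = 877/159
-2 + 1/(877/159) = -2 + 159/877 = -1595/877

-1595/877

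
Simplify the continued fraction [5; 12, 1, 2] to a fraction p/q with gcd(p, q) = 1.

Start with 2.
1 + 1/(2/1) = 1 + 1/2 = 3/2
12 + 1/(3/2) = 12 + 2/3 = 38/3
5 + 1/(38/3) = 5 + 3/38 = 193/38

193/38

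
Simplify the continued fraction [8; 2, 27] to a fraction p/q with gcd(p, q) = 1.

a_0 = 8: 8/1
a_1 = 2: 17/2
a_2 = 27: 467/55

467/55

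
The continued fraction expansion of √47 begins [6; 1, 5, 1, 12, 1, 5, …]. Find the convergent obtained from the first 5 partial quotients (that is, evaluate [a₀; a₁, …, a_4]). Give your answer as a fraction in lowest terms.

617/90

a_0 = 6: 6/1
a_1 = 1: 7/1
a_2 = 5: 41/6
a_3 = 1: 48/7
a_4 = 12: 617/90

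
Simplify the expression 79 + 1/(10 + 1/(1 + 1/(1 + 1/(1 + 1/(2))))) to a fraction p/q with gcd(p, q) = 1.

a_0 = 79: 79/1
a_1 = 10: 791/10
a_2 = 1: 870/11
a_3 = 1: 1661/21
a_4 = 1: 2531/32
a_5 = 2: 6723/85

6723/85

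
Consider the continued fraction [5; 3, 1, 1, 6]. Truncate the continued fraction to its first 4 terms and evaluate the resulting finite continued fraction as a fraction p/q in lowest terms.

37/7

Use the convergent recurrence hₖ = aₖ·hₖ₋₁ + hₖ₋₂ (and likewise for the denominators kₖ):
a_0 = 5: 5/1
a_1 = 3: 16/3
a_2 = 1: 21/4
a_3 = 1: 37/7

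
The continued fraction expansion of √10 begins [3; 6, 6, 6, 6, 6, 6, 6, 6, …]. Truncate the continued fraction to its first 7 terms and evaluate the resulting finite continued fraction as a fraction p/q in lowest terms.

168717/53353

Collapse the nested fraction from the inside out:
Start with 6.
6 + 1/(6/1) = 6 + 1/6 = 37/6
6 + 1/(37/6) = 6 + 6/37 = 228/37
6 + 1/(228/37) = 6 + 37/228 = 1405/228
6 + 1/(1405/228) = 6 + 228/1405 = 8658/1405
6 + 1/(8658/1405) = 6 + 1405/8658 = 53353/8658
3 + 1/(53353/8658) = 3 + 8658/53353 = 168717/53353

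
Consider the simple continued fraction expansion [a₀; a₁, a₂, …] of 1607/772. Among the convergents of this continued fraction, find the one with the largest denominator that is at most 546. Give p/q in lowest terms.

List convergents until the denominator exceeds the bound:
a_0 = 2: 2/1  (≤ bound)
a_1 = 12: 25/12  (≤ bound)
a_2 = 3: 77/37  (≤ bound)
a_3 = 1: 102/49  (≤ bound)
a_4 = 15: 1607/772  (> 546, stop)

102/49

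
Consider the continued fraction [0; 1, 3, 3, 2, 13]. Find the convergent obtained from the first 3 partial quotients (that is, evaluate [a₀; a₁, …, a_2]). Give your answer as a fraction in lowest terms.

3/4

a_0 = 0: 0/1
a_1 = 1: 1/1
a_2 = 3: 3/4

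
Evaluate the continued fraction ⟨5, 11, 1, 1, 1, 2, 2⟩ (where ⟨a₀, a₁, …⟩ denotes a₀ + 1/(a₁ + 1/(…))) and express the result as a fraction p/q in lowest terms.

Build up convergents one term at a time:
a_0 = 5: 5/1
a_1 = 11: 56/11
a_2 = 1: 61/12
a_3 = 1: 117/23
a_4 = 1: 178/35
a_5 = 2: 473/93
a_6 = 2: 1124/221

1124/221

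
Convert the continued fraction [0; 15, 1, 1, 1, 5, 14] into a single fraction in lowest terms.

a_0 = 0: 0/1
a_1 = 15: 1/15
a_2 = 1: 1/16
a_3 = 1: 2/31
a_4 = 1: 3/47
a_5 = 5: 17/266
a_6 = 14: 241/3771

241/3771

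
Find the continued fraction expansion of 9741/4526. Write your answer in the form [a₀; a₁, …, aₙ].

[2; 6, 1, 1, 3, 7, 1, 11]

Apply division with remainder until the remainder is 0:
⌊9741/4526⌋ = 2, remainder 689
⌊4526/689⌋ = 6, remainder 392
⌊689/392⌋ = 1, remainder 297
⌊392/297⌋ = 1, remainder 95
⌊297/95⌋ = 3, remainder 12
⌊95/12⌋ = 7, remainder 11
⌊12/11⌋ = 1, remainder 1
⌊11/1⌋ = 11, remainder 0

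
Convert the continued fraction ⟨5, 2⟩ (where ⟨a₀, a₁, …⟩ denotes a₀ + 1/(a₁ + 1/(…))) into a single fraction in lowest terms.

11/2

Start with 2.
5 + 1/(2/1) = 5 + 1/2 = 11/2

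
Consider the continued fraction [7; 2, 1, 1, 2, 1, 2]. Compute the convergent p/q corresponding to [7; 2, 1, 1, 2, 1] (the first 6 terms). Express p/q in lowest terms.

a_0 = 7: 7/1
a_1 = 2: 15/2
a_2 = 1: 22/3
a_3 = 1: 37/5
a_4 = 2: 96/13
a_5 = 1: 133/18

133/18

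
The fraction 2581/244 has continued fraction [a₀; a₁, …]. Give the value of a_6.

2

Run the Euclidean algorithm, recording each quotient:
⌊2581/244⌋ = 10, remainder 141
⌊244/141⌋ = 1, remainder 103
⌊141/103⌋ = 1, remainder 38
⌊103/38⌋ = 2, remainder 27
⌊38/27⌋ = 1, remainder 11
⌊27/11⌋ = 2, remainder 5
⌊11/5⌋ = 2, remainder 1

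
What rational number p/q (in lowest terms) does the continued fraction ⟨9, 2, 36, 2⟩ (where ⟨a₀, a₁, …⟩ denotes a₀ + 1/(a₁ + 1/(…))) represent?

1405/148

Start with 2.
36 + 1/(2/1) = 36 + 1/2 = 73/2
2 + 1/(73/2) = 2 + 2/73 = 148/73
9 + 1/(148/73) = 9 + 73/148 = 1405/148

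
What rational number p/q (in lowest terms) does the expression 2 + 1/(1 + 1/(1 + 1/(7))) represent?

38/15

Start with 7.
1 + 1/(7/1) = 1 + 1/7 = 8/7
1 + 1/(8/7) = 1 + 7/8 = 15/8
2 + 1/(15/8) = 2 + 8/15 = 38/15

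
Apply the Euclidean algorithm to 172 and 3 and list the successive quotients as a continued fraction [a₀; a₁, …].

172 = 57·3 + 1, so a_0 = 57
3 = 3·1 + 0, so a_1 = 3

[57; 3]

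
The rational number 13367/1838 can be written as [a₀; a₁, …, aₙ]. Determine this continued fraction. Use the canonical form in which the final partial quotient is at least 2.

13367 = 7·1838 + 501, so a_0 = 7
1838 = 3·501 + 335, so a_1 = 3
501 = 1·335 + 166, so a_2 = 1
335 = 2·166 + 3, so a_3 = 2
166 = 55·3 + 1, so a_4 = 55
3 = 3·1 + 0, so a_5 = 3

[7; 3, 1, 2, 55, 3]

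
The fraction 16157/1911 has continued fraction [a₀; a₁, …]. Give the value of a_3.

43

16157 ÷ 1911 → quotient 8, remainder 869
1911 ÷ 869 → quotient 2, remainder 173
869 ÷ 173 → quotient 5, remainder 4
173 ÷ 4 → quotient 43, remainder 1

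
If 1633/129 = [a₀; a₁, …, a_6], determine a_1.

1633 = 12·129 + 85, so a_0 = 12
129 = 1·85 + 44, so a_1 = 1

1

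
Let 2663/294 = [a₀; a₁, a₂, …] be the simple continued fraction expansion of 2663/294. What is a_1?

Run the Euclidean algorithm, recording each quotient:
2663 ÷ 294 → quotient 9, remainder 17
294 ÷ 17 → quotient 17, remainder 5

17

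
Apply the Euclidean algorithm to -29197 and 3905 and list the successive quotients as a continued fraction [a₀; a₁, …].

Apply division with remainder until the remainder is 0:
-29197 = -8·3905 + 2043, so a_0 = -8
3905 = 1·2043 + 1862, so a_1 = 1
2043 = 1·1862 + 181, so a_2 = 1
1862 = 10·181 + 52, so a_3 = 10
181 = 3·52 + 25, so a_4 = 3
52 = 2·25 + 2, so a_5 = 2
25 = 12·2 + 1, so a_6 = 12
2 = 2·1 + 0, so a_7 = 2

[-8; 1, 1, 10, 3, 2, 12, 2]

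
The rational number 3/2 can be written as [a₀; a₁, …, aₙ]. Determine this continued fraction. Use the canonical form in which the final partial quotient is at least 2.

Run the Euclidean algorithm, recording each quotient:
3 ÷ 2 → quotient 1, remainder 1
2 ÷ 1 → quotient 2, remainder 0

[1; 2]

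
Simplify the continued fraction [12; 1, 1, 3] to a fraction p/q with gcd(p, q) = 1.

Compute successive convergents:
a_0 = 12: 12/1
a_1 = 1: 13/1
a_2 = 1: 25/2
a_3 = 3: 88/7

88/7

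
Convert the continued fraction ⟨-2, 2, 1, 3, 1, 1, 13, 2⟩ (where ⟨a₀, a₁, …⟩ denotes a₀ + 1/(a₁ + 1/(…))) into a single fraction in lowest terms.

Work from the innermost term outward:
Start with 2.
13 + 1/(2/1) = 13 + 1/2 = 27/2
1 + 1/(27/2) = 1 + 2/27 = 29/27
1 + 1/(29/27) = 1 + 27/29 = 56/29
3 + 1/(56/29) = 3 + 29/56 = 197/56
1 + 1/(197/56) = 1 + 56/197 = 253/197
2 + 1/(253/197) = 2 + 197/253 = 703/253
-2 + 1/(703/253) = -2 + 253/703 = -1153/703

-1153/703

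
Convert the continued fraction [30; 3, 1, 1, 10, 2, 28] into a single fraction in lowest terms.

133673/4414

Compute successive convergents:
a_0 = 30: 30/1
a_1 = 3: 91/3
a_2 = 1: 121/4
a_3 = 1: 212/7
a_4 = 10: 2241/74
a_5 = 2: 4694/155
a_6 = 28: 133673/4414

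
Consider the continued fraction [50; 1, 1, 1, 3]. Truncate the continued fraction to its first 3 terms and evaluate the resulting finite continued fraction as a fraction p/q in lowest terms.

101/2

Start with 1.
1 + 1/(1/1) = 1 + 1/1 = 2/1
50 + 1/(2/1) = 50 + 1/2 = 101/2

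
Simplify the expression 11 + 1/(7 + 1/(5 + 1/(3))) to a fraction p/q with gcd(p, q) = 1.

Collapse the nested fraction from the inside out:
Start with 3.
5 + 1/(3/1) = 5 + 1/3 = 16/3
7 + 1/(16/3) = 7 + 3/16 = 115/16
11 + 1/(115/16) = 11 + 16/115 = 1281/115

1281/115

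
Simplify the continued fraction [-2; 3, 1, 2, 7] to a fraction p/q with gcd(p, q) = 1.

a_0 = -2: -2/1
a_1 = 3: -5/3
a_2 = 1: -7/4
a_3 = 2: -19/11
a_4 = 7: -140/81

-140/81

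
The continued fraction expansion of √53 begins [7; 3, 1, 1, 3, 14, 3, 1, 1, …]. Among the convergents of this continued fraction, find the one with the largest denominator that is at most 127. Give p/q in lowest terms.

182/25

List convergents until the denominator exceeds the bound:
a_0 = 7: 7/1  (≤ bound)
a_1 = 3: 22/3  (≤ bound)
a_2 = 1: 29/4  (≤ bound)
a_3 = 1: 51/7  (≤ bound)
a_4 = 3: 182/25  (≤ bound)
a_5 = 14: 2599/357  (> 127, stop)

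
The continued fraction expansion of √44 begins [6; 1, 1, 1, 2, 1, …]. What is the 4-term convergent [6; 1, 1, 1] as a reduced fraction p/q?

Start with 1.
1 + 1/(1/1) = 1 + 1/1 = 2/1
1 + 1/(2/1) = 1 + 1/2 = 3/2
6 + 1/(3/2) = 6 + 2/3 = 20/3

20/3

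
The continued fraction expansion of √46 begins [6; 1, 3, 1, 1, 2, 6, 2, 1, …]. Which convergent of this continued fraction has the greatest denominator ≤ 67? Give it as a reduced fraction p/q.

a_0 = 6: 6/1  (≤ bound)
a_1 = 1: 7/1  (≤ bound)
a_2 = 3: 27/4  (≤ bound)
a_3 = 1: 34/5  (≤ bound)
a_4 = 1: 61/9  (≤ bound)
a_5 = 2: 156/23  (≤ bound)
a_6 = 6: 997/147  (> 67, stop)

156/23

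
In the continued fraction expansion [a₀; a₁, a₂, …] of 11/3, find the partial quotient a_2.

11 = 3·3 + 2, so a_0 = 3
3 = 1·2 + 1, so a_1 = 1
2 = 2·1 + 0, so a_2 = 2

2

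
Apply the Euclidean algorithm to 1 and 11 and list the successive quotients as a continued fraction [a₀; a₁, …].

Repeatedly divide and take the remainder:
1 ÷ 11 → quotient 0, remainder 1
11 ÷ 1 → quotient 11, remainder 0

[0; 11]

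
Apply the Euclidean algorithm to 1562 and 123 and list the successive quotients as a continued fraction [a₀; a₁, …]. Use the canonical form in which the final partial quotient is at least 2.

[12; 1, 2, 3, 12]

1562 ÷ 123 → quotient 12, remainder 86
123 ÷ 86 → quotient 1, remainder 37
86 ÷ 37 → quotient 2, remainder 12
37 ÷ 12 → quotient 3, remainder 1
12 ÷ 1 → quotient 12, remainder 0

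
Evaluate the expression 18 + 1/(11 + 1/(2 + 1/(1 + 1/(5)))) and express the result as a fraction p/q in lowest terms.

3491/193

Compute successive convergents:
a_0 = 18: 18/1
a_1 = 11: 199/11
a_2 = 2: 416/23
a_3 = 1: 615/34
a_4 = 5: 3491/193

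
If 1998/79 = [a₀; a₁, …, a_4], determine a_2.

⌊1998/79⌋ = 25, remainder 23
⌊79/23⌋ = 3, remainder 10
⌊23/10⌋ = 2, remainder 3

2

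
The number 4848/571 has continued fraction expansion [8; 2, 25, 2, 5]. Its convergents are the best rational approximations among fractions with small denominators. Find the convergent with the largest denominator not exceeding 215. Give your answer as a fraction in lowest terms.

883/104

a_0 = 8: 8/1  (≤ bound)
a_1 = 2: 17/2  (≤ bound)
a_2 = 25: 433/51  (≤ bound)
a_3 = 2: 883/104  (≤ bound)
a_4 = 5: 4848/571  (> 215, stop)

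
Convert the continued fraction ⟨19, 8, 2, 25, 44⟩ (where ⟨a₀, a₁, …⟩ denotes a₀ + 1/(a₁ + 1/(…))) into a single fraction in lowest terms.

364557/19069

Work from the innermost term outward:
Start with 44.
25 + 1/(44/1) = 25 + 1/44 = 1101/44
2 + 1/(1101/44) = 2 + 44/1101 = 2246/1101
8 + 1/(2246/1101) = 8 + 1101/2246 = 19069/2246
19 + 1/(19069/2246) = 19 + 2246/19069 = 364557/19069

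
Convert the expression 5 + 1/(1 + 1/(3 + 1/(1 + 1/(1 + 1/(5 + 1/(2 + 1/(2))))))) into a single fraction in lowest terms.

1549/268

Compute successive convergents:
a_0 = 5: 5/1
a_1 = 1: 6/1
a_2 = 3: 23/4
a_3 = 1: 29/5
a_4 = 1: 52/9
a_5 = 5: 289/50
a_6 = 2: 630/109
a_7 = 2: 1549/268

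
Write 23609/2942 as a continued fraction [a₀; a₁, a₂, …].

[8; 40, 3, 3, 7]

23609 = 8·2942 + 73, so a_0 = 8
2942 = 40·73 + 22, so a_1 = 40
73 = 3·22 + 7, so a_2 = 3
22 = 3·7 + 1, so a_3 = 3
7 = 7·1 + 0, so a_4 = 7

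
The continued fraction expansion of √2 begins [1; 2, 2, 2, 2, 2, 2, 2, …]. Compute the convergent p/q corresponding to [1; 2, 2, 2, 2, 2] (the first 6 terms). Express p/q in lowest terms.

99/70

a_0 = 1: 1/1
a_1 = 2: 3/2
a_2 = 2: 7/5
a_3 = 2: 17/12
a_4 = 2: 41/29
a_5 = 2: 99/70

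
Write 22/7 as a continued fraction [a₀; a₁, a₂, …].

[3; 7]

22 ÷ 7 → quotient 3, remainder 1
7 ÷ 1 → quotient 7, remainder 0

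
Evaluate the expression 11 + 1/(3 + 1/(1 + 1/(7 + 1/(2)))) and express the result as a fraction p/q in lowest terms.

Compute successive convergents:
a_0 = 11: 11/1
a_1 = 3: 34/3
a_2 = 1: 45/4
a_3 = 7: 349/31
a_4 = 2: 743/66

743/66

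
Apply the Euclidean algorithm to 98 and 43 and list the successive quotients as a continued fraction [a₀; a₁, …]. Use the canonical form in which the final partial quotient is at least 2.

[2; 3, 1, 1, 2, 2]

98 = 2·43 + 12, so a_0 = 2
43 = 3·12 + 7, so a_1 = 3
12 = 1·7 + 5, so a_2 = 1
7 = 1·5 + 2, so a_3 = 1
5 = 2·2 + 1, so a_4 = 2
2 = 2·1 + 0, so a_5 = 2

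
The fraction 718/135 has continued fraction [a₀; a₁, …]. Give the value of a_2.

7

⌊718/135⌋ = 5, remainder 43
⌊135/43⌋ = 3, remainder 6
⌊43/6⌋ = 7, remainder 1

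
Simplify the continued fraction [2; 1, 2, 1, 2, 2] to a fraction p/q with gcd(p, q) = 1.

Start with 2.
2 + 1/(2/1) = 2 + 1/2 = 5/2
1 + 1/(5/2) = 1 + 2/5 = 7/5
2 + 1/(7/5) = 2 + 5/7 = 19/7
1 + 1/(19/7) = 1 + 7/19 = 26/19
2 + 1/(26/19) = 2 + 19/26 = 71/26

71/26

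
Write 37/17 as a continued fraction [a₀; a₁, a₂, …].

⌊37/17⌋ = 2, remainder 3
⌊17/3⌋ = 5, remainder 2
⌊3/2⌋ = 1, remainder 1
⌊2/1⌋ = 2, remainder 0

[2; 5, 1, 2]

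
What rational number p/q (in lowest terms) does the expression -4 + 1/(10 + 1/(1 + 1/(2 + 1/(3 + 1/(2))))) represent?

a_0 = -4: -4/1
a_1 = 10: -39/10
a_2 = 1: -43/11
a_3 = 2: -125/32
a_4 = 3: -418/107
a_5 = 2: -961/246

-961/246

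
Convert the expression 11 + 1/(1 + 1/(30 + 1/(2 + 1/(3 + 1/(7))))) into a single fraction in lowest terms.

19185/1603

Build up convergents one term at a time:
a_0 = 11: 11/1
a_1 = 1: 12/1
a_2 = 30: 371/31
a_3 = 2: 754/63
a_4 = 3: 2633/220
a_5 = 7: 19185/1603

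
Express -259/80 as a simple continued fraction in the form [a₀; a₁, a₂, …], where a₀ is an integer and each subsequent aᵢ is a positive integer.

-259 ÷ 80 → quotient -4, remainder 61
80 ÷ 61 → quotient 1, remainder 19
61 ÷ 19 → quotient 3, remainder 4
19 ÷ 4 → quotient 4, remainder 3
4 ÷ 3 → quotient 1, remainder 1
3 ÷ 1 → quotient 3, remainder 0

[-4; 1, 3, 4, 1, 3]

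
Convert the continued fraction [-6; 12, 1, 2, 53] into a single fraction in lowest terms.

Start with 53.
2 + 1/(53/1) = 2 + 1/53 = 107/53
1 + 1/(107/53) = 1 + 53/107 = 160/107
12 + 1/(160/107) = 12 + 107/160 = 2027/160
-6 + 1/(2027/160) = -6 + 160/2027 = -12002/2027

-12002/2027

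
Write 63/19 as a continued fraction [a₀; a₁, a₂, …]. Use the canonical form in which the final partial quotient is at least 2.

[3; 3, 6]

⌊63/19⌋ = 3, remainder 6
⌊19/6⌋ = 3, remainder 1
⌊6/1⌋ = 6, remainder 0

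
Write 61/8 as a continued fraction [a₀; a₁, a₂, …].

[7; 1, 1, 1, 2]

Apply division with remainder until the remainder is 0:
61 ÷ 8 → quotient 7, remainder 5
8 ÷ 5 → quotient 1, remainder 3
5 ÷ 3 → quotient 1, remainder 2
3 ÷ 2 → quotient 1, remainder 1
2 ÷ 1 → quotient 2, remainder 0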